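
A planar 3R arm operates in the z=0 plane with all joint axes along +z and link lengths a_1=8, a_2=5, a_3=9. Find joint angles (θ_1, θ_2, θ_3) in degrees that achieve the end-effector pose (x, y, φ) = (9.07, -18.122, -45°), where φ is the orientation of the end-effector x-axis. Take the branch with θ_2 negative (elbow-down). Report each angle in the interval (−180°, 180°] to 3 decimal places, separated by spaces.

wrist centre = target − a_3·(cos φ, sin φ) = (2.7060, -11.7580)
cos θ_2 = (145.5741−8²−5²)/(2·8·5) = 0.7072; θ_2 = -44.9943° (elbow-down)
β = atan2(-11.7580,2.7060) = -77.0394°; ψ = atan2(-3.5352,11.5359) = -17.0377°
θ_1 = β − ψ = -60.0017°
θ_3 = φ − θ_1 − θ_2 = 59.9960° (wrapped to (-180°,180°])

-60.002 -44.994 59.996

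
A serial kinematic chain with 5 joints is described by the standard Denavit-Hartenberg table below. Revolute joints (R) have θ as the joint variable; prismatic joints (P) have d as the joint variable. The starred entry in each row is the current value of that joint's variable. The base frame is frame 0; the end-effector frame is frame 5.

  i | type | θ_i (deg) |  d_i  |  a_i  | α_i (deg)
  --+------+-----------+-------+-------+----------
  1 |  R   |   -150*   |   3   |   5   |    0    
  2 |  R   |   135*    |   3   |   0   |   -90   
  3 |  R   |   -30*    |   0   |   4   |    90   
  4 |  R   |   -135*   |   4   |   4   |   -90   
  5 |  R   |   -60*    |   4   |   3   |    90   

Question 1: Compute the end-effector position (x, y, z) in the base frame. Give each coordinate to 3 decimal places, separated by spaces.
-6.797 -8.794 13.184

after link 1: o_1 = (-4.3301, -2.5000, 3.0000)
after link 2: o_2 = (-4.3301, -2.5000, 6.0000)
after link 3: o_3 = (-0.9841, -3.3966, 8.0000)
after link 4: o_4 = (-6.0140, -4.9770, 10.0499)
after link 5: o_5 = (-6.7966, -8.7936, 13.1838)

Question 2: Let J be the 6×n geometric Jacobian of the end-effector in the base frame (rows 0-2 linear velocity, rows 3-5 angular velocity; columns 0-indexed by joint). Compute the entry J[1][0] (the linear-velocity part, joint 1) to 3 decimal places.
-6.797

axis z_0 = ẑ; lever o_n−o_0 = (-6.7966,-8.7936,13.1838)
cross product → J_v[:, 0] = (8.7936,-6.7966,0.0000)
J_ω[:, 0] = z_0
entry J[1][0] = -6.7966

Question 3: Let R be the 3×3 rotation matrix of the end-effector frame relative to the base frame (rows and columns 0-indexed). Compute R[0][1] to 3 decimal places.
End-effector y-axis (col 1 of R) = (0.4085,-0.8415,0.3536)
R[0][1] = 0.4085

0.408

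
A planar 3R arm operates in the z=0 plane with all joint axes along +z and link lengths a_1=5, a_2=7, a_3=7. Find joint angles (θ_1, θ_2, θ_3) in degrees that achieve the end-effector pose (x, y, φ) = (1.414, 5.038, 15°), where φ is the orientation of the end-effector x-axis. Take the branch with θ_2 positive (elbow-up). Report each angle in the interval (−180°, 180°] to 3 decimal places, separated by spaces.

wrist centre = target − a_3·(cos φ, sin φ) = (-5.3475, 3.2263)
cos θ_2 = (39.0043−5²−7²)/(2·5·7) = -0.4999; θ_2 = 119.9959° (elbow-up)
β = atan2(3.2263,-5.3475) = 148.8964°; ψ = atan2(6.0624,1.5004) = 76.0988°
θ_1 = β − ψ = 72.7976°
θ_3 = φ − θ_1 − θ_2 = -177.7935° (wrapped to (-180°,180°])

72.798 119.996 -177.793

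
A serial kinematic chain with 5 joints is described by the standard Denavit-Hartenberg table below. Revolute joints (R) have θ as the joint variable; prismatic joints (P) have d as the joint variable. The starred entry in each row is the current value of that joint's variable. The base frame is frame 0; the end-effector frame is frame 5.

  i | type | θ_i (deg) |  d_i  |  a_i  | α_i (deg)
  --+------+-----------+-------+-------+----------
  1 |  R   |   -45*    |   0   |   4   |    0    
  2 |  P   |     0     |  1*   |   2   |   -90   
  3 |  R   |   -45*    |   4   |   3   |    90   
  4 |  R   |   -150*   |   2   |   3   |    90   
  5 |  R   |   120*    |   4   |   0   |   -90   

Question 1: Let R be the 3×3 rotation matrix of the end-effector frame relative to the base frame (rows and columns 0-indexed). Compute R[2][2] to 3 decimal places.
0.177

End-effector z-axis (col 2 of R) = (0.9312,-0.3188,0.1768)
R[2][2] = 0.1768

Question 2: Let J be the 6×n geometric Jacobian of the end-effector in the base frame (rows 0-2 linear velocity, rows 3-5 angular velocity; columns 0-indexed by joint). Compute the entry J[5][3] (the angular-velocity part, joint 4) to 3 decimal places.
axis z_3 = (-0.5000,0.5000,0.7071); lever o_n−o_3 = (-1.9102,4.6879,-1.8371)
cross product → J_v[:, 3] = (-4.2334,-2.2693,-1.3888)
J_ω[:, 3] = z_3
entry J[5][3] = 0.7071

0.707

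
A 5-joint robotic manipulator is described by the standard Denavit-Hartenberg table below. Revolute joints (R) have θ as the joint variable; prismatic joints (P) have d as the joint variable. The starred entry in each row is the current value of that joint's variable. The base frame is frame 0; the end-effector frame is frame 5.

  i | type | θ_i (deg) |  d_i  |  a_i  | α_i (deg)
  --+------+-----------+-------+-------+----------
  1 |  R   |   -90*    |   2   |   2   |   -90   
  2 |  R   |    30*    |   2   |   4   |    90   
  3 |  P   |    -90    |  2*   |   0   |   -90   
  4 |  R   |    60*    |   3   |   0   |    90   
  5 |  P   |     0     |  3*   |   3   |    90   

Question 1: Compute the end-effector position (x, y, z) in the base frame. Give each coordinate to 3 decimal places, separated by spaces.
-2.098 -8.513 -0.719

after link 1: o_1 = (0.0000, -2.0000, 2.0000)
after link 2: o_2 = (2.0000, -5.4641, 0.0000)
after link 3: o_3 = (2.0000, -6.4641, 1.7321)
after link 4: o_4 = (2.0000, -9.0622, 0.2321)
after link 5: o_5 = (-2.0981, -8.5131, -0.7189)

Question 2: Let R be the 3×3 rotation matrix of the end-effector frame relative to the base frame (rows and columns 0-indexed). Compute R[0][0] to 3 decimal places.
End-effector x-axis (col 0 of R) = (-0.5000,0.4330,-0.7500)
R[0][0] = -0.5000

-0.500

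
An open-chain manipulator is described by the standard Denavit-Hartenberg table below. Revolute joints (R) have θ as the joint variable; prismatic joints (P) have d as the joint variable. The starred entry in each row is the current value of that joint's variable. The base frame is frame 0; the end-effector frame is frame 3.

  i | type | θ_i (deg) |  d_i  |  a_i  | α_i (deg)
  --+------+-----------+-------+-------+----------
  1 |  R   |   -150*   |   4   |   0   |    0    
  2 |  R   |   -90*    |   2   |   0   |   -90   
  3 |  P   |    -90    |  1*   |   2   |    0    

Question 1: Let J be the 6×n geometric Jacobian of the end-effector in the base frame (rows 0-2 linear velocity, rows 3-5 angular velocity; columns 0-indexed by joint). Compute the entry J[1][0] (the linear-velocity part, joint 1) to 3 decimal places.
-0.866

axis z_0 = ẑ; lever o_n−o_0 = (-0.8660,-0.5000,8.0000)
cross product → J_v[:, 0] = (0.5000,-0.8660,0.0000)
J_ω[:, 0] = z_0
entry J[1][0] = -0.8660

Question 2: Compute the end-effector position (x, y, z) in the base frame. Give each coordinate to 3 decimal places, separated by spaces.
-0.866 -0.500 8.000

after link 1: o_1 = (0.0000, 0.0000, 4.0000)
after link 2: o_2 = (0.0000, 0.0000, 6.0000)
after link 3: o_3 = (-0.8660, -0.5000, 8.0000)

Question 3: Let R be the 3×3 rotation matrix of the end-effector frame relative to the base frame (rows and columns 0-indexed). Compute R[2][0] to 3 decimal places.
End-effector x-axis (col 0 of R) = (0.0000,0.0000,1.0000)
R[2][0] = 1.0000

1.000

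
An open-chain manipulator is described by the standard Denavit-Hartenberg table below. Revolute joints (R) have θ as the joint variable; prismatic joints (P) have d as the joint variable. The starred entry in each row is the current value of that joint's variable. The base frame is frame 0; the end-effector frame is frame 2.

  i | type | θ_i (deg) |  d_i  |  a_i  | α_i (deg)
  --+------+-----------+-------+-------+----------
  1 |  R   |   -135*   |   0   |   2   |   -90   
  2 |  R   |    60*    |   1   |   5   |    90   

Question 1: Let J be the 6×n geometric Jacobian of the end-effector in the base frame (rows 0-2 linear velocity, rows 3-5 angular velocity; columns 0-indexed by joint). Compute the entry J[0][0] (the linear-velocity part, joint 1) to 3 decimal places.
axis z_0 = ẑ; lever o_n−o_0 = (-2.4749,-3.8891,-4.3301)
cross product → J_v[:, 0] = (3.8891,-2.4749,0.0000)
J_ω[:, 0] = z_0
entry J[0][0] = 3.8891

3.889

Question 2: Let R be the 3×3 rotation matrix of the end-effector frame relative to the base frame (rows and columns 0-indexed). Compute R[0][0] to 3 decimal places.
End-effector x-axis (col 0 of R) = (-0.3536,-0.3536,-0.8660)
R[0][0] = -0.3536

-0.354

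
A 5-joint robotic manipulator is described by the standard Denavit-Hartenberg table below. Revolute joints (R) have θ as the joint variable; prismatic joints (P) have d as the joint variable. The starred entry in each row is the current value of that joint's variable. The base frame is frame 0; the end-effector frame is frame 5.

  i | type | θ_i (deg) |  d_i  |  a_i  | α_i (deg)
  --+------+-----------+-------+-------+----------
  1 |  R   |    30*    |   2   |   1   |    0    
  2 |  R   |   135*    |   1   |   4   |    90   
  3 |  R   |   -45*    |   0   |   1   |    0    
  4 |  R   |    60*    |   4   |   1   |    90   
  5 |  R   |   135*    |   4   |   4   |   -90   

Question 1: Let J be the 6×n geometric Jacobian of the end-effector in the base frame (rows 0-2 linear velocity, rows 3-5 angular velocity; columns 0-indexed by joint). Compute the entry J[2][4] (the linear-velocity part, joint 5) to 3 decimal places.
axis z_4 = (-0.2500,0.0670,-0.9659); lever o_n−o_4 = (2.3710,2.2929,-4.5958)
cross product → J_v[:, 4] = (1.9069,-3.4392,-0.7321)
J_ω[:, 4] = z_4
entry J[2][4] = -0.7321

-0.732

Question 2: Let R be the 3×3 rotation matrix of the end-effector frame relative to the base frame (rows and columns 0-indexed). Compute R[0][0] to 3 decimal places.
End-effector x-axis (col 0 of R) = (0.8428,0.5062,-0.1830)
R[0][0] = 0.8428

0.843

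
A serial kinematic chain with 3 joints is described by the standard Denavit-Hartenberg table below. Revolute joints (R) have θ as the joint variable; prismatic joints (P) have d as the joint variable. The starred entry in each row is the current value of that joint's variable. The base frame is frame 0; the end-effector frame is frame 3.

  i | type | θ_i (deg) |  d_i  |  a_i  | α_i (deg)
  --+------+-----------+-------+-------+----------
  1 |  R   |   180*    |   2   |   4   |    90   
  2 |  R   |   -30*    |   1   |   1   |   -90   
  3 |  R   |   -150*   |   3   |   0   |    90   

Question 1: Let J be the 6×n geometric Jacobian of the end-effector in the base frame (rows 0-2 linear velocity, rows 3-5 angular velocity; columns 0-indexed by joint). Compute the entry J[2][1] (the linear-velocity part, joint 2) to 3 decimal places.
2.366

axis z_1 = (0.0000,1.0000,0.0000); lever o_n−o_1 = (-2.3660,1.0000,2.0981)
cross product → J_v[:, 1] = (2.0981,-0.0000,2.3660)
J_ω[:, 1] = z_1
entry J[2][1] = 2.3660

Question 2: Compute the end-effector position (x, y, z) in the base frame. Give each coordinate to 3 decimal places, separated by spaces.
-6.366 1.000 4.098

after link 1: o_1 = (-4.0000, 0.0000, 2.0000)
after link 2: o_2 = (-4.8660, 1.0000, 1.5000)
after link 3: o_3 = (-6.3660, 1.0000, 4.0981)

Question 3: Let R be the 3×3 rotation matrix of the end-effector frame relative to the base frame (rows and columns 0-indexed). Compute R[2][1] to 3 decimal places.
0.866

End-effector y-axis (col 1 of R) = (-0.5000,0.0000,0.8660)
R[2][1] = 0.8660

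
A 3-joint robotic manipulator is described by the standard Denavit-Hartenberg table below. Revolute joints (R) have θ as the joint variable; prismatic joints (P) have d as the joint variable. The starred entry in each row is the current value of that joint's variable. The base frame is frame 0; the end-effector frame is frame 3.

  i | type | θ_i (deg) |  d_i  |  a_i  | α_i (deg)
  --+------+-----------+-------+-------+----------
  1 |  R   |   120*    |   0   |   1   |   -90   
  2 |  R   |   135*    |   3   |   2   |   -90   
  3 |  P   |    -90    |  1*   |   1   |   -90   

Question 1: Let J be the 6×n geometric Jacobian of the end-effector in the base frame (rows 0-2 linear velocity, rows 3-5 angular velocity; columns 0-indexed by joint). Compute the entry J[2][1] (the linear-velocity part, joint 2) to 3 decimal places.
axis z_1 = (-0.8660,-0.5000,0.0000); lever o_n−o_1 = (-2.4034,-3.8371,-0.7071)
cross product → J_v[:, 1] = (0.3536,-0.6124,2.1213)
J_ω[:, 1] = z_1
entry J[2][1] = 2.1213

2.121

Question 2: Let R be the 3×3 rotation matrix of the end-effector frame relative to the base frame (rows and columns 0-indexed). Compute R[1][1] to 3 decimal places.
0.612

End-effector y-axis (col 1 of R) = (-0.3536,0.6124,-0.7071)
R[1][1] = 0.6124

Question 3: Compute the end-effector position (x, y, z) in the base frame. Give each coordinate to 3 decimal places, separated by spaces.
after link 1: o_1 = (-0.5000, 0.8660, 0.0000)
after link 2: o_2 = (-2.3910, -1.8587, -1.4142)
after link 3: o_3 = (-2.9034, -2.9711, -0.7071)

-2.903 -2.971 -0.707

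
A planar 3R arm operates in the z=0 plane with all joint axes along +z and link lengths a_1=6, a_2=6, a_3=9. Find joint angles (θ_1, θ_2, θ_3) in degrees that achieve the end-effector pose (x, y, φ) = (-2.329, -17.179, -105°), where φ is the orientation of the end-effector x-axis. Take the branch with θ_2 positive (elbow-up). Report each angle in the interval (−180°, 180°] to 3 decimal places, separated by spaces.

wrist centre = target − a_3·(cos φ, sin φ) = (0.0004, -8.4857)
cos θ_2 = (72.0066−6²−6²)/(2·6·6) = 0.0001; θ_2 = 89.9948° (elbow-up)
β = atan2(-8.4857,0.0004) = -89.9975°; ψ = atan2(6.0000,6.0005) = 44.9974°
θ_1 = β − ψ = -134.9949°
θ_3 = φ − θ_1 − θ_2 = -59.9999° (wrapped to (-180°,180°])

-134.995 89.995 -60.000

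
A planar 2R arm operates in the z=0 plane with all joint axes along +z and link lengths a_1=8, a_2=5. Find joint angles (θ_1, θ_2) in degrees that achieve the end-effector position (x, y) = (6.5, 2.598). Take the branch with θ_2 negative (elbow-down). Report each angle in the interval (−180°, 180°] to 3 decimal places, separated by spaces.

59.999 -120.000

cos θ_2 = (48.9996−8²−5²)/(2·8·5) = -0.5000; θ_2 = -120.0003° (elbow-down)
β = atan2(2.5980,6.5000) = 21.7862°; ψ = atan2(-4.3301,5.5000) = -38.2132°
θ_1 = β − ψ = 59.9995°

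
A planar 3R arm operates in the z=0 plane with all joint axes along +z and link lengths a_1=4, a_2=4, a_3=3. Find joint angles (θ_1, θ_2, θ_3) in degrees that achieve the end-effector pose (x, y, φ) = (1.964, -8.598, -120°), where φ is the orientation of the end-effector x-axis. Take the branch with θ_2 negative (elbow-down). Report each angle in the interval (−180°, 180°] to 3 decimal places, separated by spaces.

-29.999 -60.003 -29.998

wrist centre = target − a_3·(cos φ, sin φ) = (3.4640, -5.9999)
cos θ_2 = (47.9984−4²−4²)/(2·4·4) = 0.4999; θ_2 = -60.0033° (elbow-down)
β = atan2(-5.9999,3.4640) = -60.0004°; ψ = atan2(-3.4642,5.9998) = -30.0017°
θ_1 = β − ψ = -29.9987°
θ_3 = φ − θ_1 − θ_2 = -29.9979° (wrapped to (-180°,180°])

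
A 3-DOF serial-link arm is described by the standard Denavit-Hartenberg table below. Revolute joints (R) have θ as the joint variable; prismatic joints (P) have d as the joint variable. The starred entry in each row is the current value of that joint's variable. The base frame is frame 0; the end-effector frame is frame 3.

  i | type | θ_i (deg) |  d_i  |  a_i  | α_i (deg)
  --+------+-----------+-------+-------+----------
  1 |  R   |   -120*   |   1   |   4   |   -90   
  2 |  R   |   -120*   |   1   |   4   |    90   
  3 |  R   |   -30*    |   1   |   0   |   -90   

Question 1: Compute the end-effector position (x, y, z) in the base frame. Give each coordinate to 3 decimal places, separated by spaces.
0.299 -1.482 3.964

after link 1: o_1 = (-2.0000, -3.4641, 1.0000)
after link 2: o_2 = (-0.1340, -2.2321, 4.4641)
after link 3: o_3 = (0.2990, -1.4821, 3.9641)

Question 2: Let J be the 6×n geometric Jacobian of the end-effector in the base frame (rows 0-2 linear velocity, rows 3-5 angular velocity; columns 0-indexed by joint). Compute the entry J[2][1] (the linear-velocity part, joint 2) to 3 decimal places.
axis z_1 = (0.8660,-0.5000,0.0000); lever o_n−o_1 = (2.2990,1.9821,2.9641)
cross product → J_v[:, 1] = (-1.4821,-2.5670,2.8660)
J_ω[:, 1] = z_1
entry J[2][1] = 2.8660

2.866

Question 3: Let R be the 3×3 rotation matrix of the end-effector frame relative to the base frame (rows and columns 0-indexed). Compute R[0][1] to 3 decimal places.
-0.433

End-effector y-axis (col 1 of R) = (-0.4330,-0.7500,0.5000)
R[0][1] = -0.4330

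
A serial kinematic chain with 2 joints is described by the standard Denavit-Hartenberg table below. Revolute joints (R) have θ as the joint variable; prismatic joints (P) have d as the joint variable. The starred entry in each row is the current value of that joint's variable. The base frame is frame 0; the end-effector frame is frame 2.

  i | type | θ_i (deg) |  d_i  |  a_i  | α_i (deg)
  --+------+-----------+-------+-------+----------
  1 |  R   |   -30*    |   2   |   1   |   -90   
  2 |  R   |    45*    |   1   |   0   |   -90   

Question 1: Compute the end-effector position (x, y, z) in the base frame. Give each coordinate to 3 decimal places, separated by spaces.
after link 1: o_1 = (0.8660, -0.5000, 2.0000)
after link 2: o_2 = (1.3660, 0.3660, 2.0000)

1.366 0.366 2.000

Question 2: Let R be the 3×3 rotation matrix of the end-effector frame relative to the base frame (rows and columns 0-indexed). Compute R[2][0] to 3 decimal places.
End-effector x-axis (col 0 of R) = (0.6124,-0.3536,-0.7071)
R[2][0] = -0.7071

-0.707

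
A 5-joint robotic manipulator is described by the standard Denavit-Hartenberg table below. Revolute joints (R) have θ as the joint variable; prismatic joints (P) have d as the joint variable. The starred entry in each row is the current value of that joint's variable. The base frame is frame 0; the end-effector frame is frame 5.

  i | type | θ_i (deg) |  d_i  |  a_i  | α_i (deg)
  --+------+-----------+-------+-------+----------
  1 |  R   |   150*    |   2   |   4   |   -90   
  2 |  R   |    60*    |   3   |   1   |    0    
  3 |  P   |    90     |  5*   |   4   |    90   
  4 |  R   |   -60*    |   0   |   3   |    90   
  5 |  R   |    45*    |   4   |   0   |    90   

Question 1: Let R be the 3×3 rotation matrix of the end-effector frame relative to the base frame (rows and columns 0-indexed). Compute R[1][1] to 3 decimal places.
0.808

End-effector y-axis (col 1 of R) = (-0.3995,0.8080,0.4330)
R[1][1] = 0.8080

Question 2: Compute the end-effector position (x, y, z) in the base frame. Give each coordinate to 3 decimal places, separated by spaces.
-4.071 -1.578 0.116

after link 1: o_1 = (-3.4641, 2.0000, 2.0000)
after link 2: o_2 = (-5.3971, -0.3481, 1.1340)
after link 3: o_3 = (-4.8971, -6.4103, -0.8660)
after link 4: o_4 = (-2.4731, -4.8098, -1.6160)
after link 5: o_5 = (-4.0712, -1.5777, 0.1160)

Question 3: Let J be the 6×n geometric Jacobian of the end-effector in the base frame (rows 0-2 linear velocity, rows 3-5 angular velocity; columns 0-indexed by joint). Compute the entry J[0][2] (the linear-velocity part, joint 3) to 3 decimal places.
-0.500

prismatic axis z_2 = (-0.5000,-0.8660,0.0000)
J_v[:, 2] = z_2; J_ω[:, 2] = (0,0,0)
entry J[0][2] = -0.5000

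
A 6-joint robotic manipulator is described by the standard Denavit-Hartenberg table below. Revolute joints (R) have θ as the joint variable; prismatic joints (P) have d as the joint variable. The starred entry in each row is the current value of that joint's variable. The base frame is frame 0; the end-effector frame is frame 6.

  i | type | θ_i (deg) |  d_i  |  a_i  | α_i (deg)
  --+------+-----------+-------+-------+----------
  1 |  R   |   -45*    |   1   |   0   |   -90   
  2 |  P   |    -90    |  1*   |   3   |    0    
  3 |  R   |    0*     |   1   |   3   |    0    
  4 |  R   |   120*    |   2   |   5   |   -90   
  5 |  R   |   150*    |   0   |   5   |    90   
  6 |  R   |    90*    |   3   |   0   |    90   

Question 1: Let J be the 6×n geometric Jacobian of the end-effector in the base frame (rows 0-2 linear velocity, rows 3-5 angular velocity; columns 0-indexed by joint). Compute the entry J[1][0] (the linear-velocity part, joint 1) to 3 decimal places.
axis z_0 = ẑ; lever o_n−o_0 = (0.5523,-2.1052,5.9151)
cross product → J_v[:, 0] = (2.1052,0.5523,-0.0000)
J_ω[:, 0] = z_0
entry J[1][0] = 0.5523

0.552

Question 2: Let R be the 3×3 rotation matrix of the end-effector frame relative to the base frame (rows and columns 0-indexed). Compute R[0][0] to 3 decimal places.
-0.354

End-effector x-axis (col 0 of R) = (-0.3536,0.3536,-0.8660)
R[0][0] = -0.3536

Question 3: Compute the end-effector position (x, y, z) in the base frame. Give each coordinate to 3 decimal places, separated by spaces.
0.552 -2.105 5.915

after link 1: o_1 = (0.0000, 0.0000, 1.0000)
after link 2: o_2 = (0.7071, 0.7071, 4.0000)
after link 3: o_3 = (1.4142, 1.4142, 7.0000)
after link 4: o_4 = (5.8903, -0.2334, 4.5000)
after link 5: o_5 = (1.4709, 0.6504, 6.6651)
after link 6: o_6 = (0.5523, -2.1052, 5.9151)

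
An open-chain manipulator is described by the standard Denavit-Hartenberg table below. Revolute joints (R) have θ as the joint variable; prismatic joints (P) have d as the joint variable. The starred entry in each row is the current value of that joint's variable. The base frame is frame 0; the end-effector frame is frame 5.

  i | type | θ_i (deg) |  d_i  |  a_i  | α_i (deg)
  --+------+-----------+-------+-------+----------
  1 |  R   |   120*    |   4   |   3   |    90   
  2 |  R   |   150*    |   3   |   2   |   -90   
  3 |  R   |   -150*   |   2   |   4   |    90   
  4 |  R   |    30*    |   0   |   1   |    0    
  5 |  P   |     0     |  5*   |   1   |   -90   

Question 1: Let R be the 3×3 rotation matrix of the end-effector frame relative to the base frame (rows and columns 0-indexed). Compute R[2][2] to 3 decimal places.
End-effector z-axis (col 2 of R) = (0.1875,-0.8248,-0.5335)
R[2][2] = -0.5335

-0.533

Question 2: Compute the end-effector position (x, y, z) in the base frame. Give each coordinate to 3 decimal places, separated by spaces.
-1.786 6.165 -1.330

after link 1: o_1 = (-1.5000, 2.5981, 4.0000)
after link 2: o_2 = (1.9641, 2.5981, 5.0000)
after link 3: o_3 = (2.6962, 5.3301, 1.5359)
after link 4: o_4 = (2.8714, 5.8926, 0.7279)
after link 5: o_5 = (-1.7859, 6.1651, -1.3301)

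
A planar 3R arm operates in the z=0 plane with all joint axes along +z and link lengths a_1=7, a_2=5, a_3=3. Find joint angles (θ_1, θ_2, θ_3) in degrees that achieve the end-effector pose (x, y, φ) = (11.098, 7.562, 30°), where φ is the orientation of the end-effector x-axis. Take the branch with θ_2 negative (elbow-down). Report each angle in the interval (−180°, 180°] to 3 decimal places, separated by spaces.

60.001 -60.003 30.003

wrist centre = target − a_3·(cos φ, sin φ) = (8.4999, 6.0620)
cos θ_2 = (108.9965−7²−5²)/(2·7·5) = 0.5000; θ_2 = -60.0033° (elbow-down)
β = atan2(6.0620,8.4999) = 35.4958°; ψ = atan2(-4.3303,9.4998) = -24.5049°
θ_1 = β − ψ = 60.0007°
θ_3 = φ − θ_1 − θ_2 = 30.0025° (wrapped to (-180°,180°])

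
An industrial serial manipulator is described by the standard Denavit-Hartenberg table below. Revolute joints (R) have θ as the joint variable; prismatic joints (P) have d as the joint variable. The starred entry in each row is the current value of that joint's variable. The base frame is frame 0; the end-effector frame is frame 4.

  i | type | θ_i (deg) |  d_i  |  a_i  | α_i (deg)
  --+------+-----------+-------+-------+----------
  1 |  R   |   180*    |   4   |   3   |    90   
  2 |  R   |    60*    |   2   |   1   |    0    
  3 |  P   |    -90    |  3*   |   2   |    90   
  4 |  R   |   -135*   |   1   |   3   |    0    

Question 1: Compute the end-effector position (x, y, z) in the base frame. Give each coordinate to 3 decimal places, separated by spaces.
-2.895 2.879 4.061

after link 1: o_1 = (-3.0000, 0.0000, 4.0000)
after link 2: o_2 = (-3.5000, 2.0000, 4.8660)
after link 3: o_3 = (-5.2321, 5.0000, 3.8660)
after link 4: o_4 = (-2.8949, 2.8787, 4.0607)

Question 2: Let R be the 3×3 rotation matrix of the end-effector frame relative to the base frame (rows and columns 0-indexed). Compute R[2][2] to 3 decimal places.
-0.866

End-effector z-axis (col 2 of R) = (0.5000,0.0000,-0.8660)
R[2][2] = -0.8660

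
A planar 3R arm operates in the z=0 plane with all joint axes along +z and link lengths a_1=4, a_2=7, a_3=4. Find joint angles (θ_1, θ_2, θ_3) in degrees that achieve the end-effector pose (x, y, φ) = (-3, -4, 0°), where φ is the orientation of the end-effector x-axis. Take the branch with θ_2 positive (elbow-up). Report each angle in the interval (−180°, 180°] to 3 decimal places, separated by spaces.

wrist centre = target − a_3·(cos φ, sin φ) = (-7.0000, -4.0000)
cos θ_2 = (65.0000−4²−7²)/(2·4·7) = 0.0000; θ_2 = 90.0000° (elbow-up)
β = atan2(-4.0000,-7.0000) = -150.2551°; ψ = atan2(7.0000,4.0000) = 60.2551°
θ_1 = β − ψ = -210.5102°
θ_3 = φ − θ_1 − θ_2 = 120.5102° (wrapped to (-180°,180°])

149.490 90.000 120.510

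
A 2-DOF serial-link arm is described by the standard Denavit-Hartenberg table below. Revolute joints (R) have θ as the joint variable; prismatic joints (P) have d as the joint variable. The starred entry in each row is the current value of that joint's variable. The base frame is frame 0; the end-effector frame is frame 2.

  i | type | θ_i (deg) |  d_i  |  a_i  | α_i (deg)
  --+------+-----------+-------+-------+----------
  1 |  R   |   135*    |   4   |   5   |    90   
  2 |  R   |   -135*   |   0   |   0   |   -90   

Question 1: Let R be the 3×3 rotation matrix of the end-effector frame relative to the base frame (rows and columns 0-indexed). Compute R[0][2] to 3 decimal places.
-0.500

End-effector z-axis (col 2 of R) = (-0.5000,0.5000,-0.7071)
R[0][2] = -0.5000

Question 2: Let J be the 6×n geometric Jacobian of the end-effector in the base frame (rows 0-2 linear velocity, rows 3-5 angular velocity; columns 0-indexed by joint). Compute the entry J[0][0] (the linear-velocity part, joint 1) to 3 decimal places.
-3.536

axis z_0 = ẑ; lever o_n−o_0 = (-3.5355,3.5355,4.0000)
cross product → J_v[:, 0] = (-3.5355,-3.5355,0.0000)
J_ω[:, 0] = z_0
entry J[0][0] = -3.5355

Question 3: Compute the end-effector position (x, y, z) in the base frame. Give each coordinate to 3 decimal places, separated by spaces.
-3.536 3.536 4.000

after link 1: o_1 = (-3.5355, 3.5355, 4.0000)
after link 2: o_2 = (-3.5355, 3.5355, 4.0000)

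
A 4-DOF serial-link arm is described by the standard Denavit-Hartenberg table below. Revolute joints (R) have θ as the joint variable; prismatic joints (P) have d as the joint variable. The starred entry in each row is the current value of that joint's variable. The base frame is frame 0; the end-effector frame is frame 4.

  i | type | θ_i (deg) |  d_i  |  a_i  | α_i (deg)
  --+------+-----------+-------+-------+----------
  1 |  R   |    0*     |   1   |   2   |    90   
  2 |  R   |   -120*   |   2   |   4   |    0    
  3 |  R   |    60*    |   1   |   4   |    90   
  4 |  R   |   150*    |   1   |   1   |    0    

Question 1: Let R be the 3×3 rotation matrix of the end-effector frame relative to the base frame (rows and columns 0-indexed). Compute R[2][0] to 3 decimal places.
0.750

End-effector x-axis (col 0 of R) = (-0.4330,-0.5000,0.7500)
R[2][0] = 0.7500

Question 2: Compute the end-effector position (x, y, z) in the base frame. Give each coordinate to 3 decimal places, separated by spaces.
after link 1: o_1 = (2.0000, 0.0000, 1.0000)
after link 2: o_2 = (0.0000, -2.0000, -2.4641)
after link 3: o_3 = (2.0000, -3.0000, -5.9282)
after link 4: o_4 = (0.7010, -3.5000, -5.6782)

0.701 -3.500 -5.678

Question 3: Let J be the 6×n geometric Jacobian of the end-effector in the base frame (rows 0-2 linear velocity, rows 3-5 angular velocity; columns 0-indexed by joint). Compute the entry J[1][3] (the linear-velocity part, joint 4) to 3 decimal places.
0.866

axis z_3 = (-0.8660,-0.0000,-0.5000); lever o_n−o_3 = (-1.2990,-0.5000,0.2500)
cross product → J_v[:, 3] = (-0.2500,0.8660,0.4330)
J_ω[:, 3] = z_3
entry J[1][3] = 0.8660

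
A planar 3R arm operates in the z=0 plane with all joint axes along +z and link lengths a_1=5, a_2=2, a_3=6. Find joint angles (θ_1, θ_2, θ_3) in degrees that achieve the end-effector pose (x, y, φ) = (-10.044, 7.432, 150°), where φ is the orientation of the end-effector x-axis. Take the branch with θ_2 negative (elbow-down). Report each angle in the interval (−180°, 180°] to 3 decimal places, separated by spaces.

149.997 -44.991 44.994

wrist centre = target − a_3·(cos φ, sin φ) = (-4.8478, 4.4320)
cos θ_2 = (43.1443−5²−2²)/(2·5·2) = 0.7072; θ_2 = -44.9914° (elbow-down)
β = atan2(4.4320,-4.8478) = 137.5658°; ψ = atan2(-1.4140,6.4144) = -12.4315°
θ_1 = β − ψ = 149.9973°
θ_3 = φ − θ_1 − θ_2 = 44.9941° (wrapped to (-180°,180°])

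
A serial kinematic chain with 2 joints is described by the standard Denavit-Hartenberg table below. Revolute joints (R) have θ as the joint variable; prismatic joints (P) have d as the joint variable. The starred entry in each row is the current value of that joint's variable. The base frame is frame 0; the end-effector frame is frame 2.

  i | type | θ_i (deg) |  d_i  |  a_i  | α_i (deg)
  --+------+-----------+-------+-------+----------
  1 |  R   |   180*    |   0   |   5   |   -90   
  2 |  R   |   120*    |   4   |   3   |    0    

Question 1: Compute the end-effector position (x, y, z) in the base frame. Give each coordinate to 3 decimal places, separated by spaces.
-3.500 -4.000 -2.598

after link 1: o_1 = (-5.0000, 0.0000, 0.0000)
after link 2: o_2 = (-3.5000, -4.0000, -2.5981)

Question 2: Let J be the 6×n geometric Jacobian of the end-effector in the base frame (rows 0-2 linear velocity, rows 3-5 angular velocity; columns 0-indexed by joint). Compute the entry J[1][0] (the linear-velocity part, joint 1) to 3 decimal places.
-3.500

axis z_0 = ẑ; lever o_n−o_0 = (-3.5000,-4.0000,-2.5981)
cross product → J_v[:, 0] = (4.0000,-3.5000,0.0000)
J_ω[:, 0] = z_0
entry J[1][0] = -3.5000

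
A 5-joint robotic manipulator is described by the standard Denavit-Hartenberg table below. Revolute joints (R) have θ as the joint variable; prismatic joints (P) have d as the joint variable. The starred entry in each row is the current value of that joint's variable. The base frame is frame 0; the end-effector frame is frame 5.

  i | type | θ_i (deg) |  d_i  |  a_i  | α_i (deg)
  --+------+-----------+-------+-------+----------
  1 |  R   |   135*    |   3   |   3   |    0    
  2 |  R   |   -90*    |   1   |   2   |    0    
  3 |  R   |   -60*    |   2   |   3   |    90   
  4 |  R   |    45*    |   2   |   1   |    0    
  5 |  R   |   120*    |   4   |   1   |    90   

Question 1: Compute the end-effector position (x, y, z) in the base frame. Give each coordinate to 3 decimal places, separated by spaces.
after link 1: o_1 = (-2.1213, 2.1213, 3.0000)
after link 2: o_2 = (-0.7071, 3.5355, 4.0000)
after link 3: o_3 = (2.1907, 2.7591, 6.0000)
after link 4: o_4 = (2.3560, 0.6442, 6.7071)
after link 5: o_5 = (0.3878, -2.9695, 6.9659)

0.388 -2.969 6.966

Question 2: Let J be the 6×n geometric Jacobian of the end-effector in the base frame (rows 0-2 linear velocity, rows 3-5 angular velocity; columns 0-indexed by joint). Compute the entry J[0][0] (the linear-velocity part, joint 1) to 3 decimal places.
2.969

axis z_0 = ẑ; lever o_n−o_0 = (0.3878,-2.9695,6.9659)
cross product → J_v[:, 0] = (2.9695,0.3878,-0.0000)
J_ω[:, 0] = z_0
entry J[0][0] = 2.9695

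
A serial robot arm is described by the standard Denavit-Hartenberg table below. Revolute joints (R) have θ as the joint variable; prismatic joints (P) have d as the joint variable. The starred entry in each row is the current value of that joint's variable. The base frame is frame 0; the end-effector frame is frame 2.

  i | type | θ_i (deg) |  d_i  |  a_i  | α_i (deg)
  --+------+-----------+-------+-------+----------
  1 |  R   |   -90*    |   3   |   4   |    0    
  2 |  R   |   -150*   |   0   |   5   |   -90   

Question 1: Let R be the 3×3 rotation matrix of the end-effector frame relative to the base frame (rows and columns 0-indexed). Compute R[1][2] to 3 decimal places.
-0.500

End-effector z-axis (col 2 of R) = (-0.8660,-0.5000,0.0000)
R[1][2] = -0.5000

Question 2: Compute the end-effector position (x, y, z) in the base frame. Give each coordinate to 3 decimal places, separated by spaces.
after link 1: o_1 = (0.0000, -4.0000, 3.0000)
after link 2: o_2 = (-2.5000, 0.3301, 3.0000)

-2.500 0.330 3.000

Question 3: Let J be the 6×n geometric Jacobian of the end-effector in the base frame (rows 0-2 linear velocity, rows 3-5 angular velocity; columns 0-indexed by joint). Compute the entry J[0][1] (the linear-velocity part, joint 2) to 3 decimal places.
axis z_1 = (0.0000,0.0000,1.0000); lever o_n−o_1 = (-2.5000,4.3301,0.0000)
cross product → J_v[:, 1] = (-4.3301,-2.5000,0.0000)
J_ω[:, 1] = z_1
entry J[0][1] = -4.3301

-4.330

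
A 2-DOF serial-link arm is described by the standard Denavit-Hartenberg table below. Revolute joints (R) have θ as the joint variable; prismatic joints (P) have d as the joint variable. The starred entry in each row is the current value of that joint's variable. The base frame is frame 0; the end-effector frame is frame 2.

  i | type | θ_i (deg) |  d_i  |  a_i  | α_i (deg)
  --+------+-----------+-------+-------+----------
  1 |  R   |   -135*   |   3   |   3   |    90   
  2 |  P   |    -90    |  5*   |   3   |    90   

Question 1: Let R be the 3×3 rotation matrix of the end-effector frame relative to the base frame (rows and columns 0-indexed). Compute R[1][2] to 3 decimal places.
End-effector z-axis (col 2 of R) = (0.7071,0.7071,-0.0000)
R[1][2] = 0.7071

0.707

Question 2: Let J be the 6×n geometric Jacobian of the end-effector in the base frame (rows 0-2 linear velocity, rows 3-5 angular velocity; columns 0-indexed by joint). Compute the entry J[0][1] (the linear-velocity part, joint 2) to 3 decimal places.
prismatic axis z_1 = (-0.7071,0.7071,0.0000)
J_v[:, 1] = z_1; J_ω[:, 1] = (0,0,0)
entry J[0][1] = -0.7071

-0.707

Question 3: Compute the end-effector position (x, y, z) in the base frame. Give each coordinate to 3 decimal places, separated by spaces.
after link 1: o_1 = (-2.1213, -2.1213, 3.0000)
after link 2: o_2 = (-5.6569, 1.4142, 0.0000)

-5.657 1.414 0.000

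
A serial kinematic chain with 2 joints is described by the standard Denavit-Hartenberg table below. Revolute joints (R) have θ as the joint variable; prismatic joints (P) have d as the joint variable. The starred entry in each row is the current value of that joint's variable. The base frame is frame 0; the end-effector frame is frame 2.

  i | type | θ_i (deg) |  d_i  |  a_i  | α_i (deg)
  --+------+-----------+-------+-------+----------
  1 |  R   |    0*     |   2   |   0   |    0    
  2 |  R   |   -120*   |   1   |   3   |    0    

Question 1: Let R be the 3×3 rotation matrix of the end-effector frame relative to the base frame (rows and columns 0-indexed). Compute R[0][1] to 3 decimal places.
0.866

End-effector y-axis (col 1 of R) = (0.8660,-0.5000,0.0000)
R[0][1] = 0.8660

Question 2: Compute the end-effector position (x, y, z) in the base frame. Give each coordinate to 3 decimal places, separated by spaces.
-1.500 -2.598 3.000

after link 1: o_1 = (0.0000, 0.0000, 2.0000)
after link 2: o_2 = (-1.5000, -2.5981, 3.0000)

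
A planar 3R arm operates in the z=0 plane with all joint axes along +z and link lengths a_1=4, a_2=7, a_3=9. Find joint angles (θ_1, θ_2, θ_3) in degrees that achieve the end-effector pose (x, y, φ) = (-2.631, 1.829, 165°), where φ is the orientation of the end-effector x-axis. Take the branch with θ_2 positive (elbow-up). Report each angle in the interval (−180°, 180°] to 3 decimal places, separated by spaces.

wrist centre = target − a_3·(cos φ, sin φ) = (6.0623, -0.5004)
cos θ_2 = (37.0022−4²−7²)/(2·4·7) = -0.5000; θ_2 = 119.9973° (elbow-up)
β = atan2(-0.5004,6.0623) = -4.7184°; ψ = atan2(6.0623,0.5003) = 85.2825°
θ_1 = β − ψ = -90.0009°
θ_3 = φ − θ_1 − θ_2 = 135.0035° (wrapped to (-180°,180°])

-90.001 119.997 135.004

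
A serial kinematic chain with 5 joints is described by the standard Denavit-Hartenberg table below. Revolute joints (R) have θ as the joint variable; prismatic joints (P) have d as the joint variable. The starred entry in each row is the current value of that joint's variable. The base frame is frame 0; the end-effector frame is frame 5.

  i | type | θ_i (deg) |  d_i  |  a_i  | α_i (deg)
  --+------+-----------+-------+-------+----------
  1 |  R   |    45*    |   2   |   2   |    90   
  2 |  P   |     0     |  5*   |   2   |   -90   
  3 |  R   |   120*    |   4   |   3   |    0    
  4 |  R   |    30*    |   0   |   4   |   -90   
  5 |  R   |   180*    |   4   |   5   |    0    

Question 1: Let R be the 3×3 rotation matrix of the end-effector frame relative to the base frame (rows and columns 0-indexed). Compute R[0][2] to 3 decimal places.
End-effector z-axis (col 2 of R) = (0.2588,-0.9659,0.0000)
R[0][2] = 0.2588

0.259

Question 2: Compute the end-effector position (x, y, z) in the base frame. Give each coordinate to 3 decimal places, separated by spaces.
5.467 -3.536 6.000

after link 1: o_1 = (1.4142, 1.4142, 2.0000)
after link 2: o_2 = (6.3640, -0.7071, 2.0000)
after link 3: o_3 = (3.4662, 0.0694, 6.0000)
after link 4: o_4 = (-0.3975, -0.9659, 6.0000)
after link 5: o_5 = (5.4674, -3.5355, 6.0000)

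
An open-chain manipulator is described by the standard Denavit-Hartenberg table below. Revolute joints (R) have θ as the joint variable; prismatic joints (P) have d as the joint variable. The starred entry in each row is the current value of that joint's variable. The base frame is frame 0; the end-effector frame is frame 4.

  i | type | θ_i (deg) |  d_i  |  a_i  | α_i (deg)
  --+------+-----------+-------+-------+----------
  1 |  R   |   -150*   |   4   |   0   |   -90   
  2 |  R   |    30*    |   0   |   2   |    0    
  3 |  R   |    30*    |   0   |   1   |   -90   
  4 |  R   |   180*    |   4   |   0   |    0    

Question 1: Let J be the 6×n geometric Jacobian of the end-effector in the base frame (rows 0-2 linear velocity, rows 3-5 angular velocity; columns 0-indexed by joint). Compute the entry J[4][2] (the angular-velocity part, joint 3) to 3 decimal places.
axis z_2 = (0.5000,-0.8660,0.0000); lever o_n−o_2 = (2.5670,1.4821,-2.8660)
cross product → J_v[:, 2] = (2.4821,1.4330,2.9641)
J_ω[:, 2] = z_2
entry J[4][2] = -0.8660

-0.866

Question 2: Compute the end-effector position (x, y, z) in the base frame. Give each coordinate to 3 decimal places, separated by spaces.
after link 1: o_1 = (0.0000, 0.0000, 4.0000)
after link 2: o_2 = (-1.5000, -0.8660, 3.0000)
after link 3: o_3 = (-1.9330, -1.1160, 2.1340)
after link 4: o_4 = (1.0670, 0.6160, 0.1340)

1.067 0.616 0.134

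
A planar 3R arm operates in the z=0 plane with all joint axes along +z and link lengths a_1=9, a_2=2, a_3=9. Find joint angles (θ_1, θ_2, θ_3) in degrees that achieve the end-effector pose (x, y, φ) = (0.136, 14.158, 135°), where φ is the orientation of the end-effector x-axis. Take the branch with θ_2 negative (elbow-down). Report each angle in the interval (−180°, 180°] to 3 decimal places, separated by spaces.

wrist centre = target − a_3·(cos φ, sin φ) = (6.5000, 7.7940)
cos θ_2 = (102.9965−9²−2²)/(2·9·2) = 0.4999; θ_2 = -60.0064° (elbow-down)
β = atan2(7.7940,6.5000) = 50.1731°; ψ = atan2(-1.7322,9.9998) = -9.8272°
θ_1 = β − ψ = 60.0003°
θ_3 = φ − θ_1 − θ_2 = 135.0061° (wrapped to (-180°,180°])

60.000 -60.006 135.006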